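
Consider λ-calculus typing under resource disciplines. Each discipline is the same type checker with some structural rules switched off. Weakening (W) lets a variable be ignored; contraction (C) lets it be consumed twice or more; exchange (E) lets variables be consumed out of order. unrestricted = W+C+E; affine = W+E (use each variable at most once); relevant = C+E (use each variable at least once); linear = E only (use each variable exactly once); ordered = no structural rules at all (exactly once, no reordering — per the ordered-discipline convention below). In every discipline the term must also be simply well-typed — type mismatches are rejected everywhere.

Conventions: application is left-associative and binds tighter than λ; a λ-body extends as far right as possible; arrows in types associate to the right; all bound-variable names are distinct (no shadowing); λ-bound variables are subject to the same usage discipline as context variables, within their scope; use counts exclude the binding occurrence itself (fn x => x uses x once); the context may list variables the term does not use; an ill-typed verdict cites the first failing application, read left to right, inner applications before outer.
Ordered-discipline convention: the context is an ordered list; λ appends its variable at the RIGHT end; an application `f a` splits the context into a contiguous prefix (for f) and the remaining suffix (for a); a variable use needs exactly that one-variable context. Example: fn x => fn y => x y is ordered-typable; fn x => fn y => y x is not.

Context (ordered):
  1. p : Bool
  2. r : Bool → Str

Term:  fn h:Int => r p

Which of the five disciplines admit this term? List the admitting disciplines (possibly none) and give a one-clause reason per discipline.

admitting disciplines: affine, unrestricted
variable uses: p ×1; r ×1; h (bound) ×0
uses in reading order: r, p
typing: ✓ — Int → Str
ordered: ✗, needs weakening: h unused
linear: ✗, needs weakening: h unused
affine: ✓, none of p, r, h used more than once
relevant: ✗, needs weakening: h unused
unrestricted: ✓, well-typed at Int → Str; no restrictions here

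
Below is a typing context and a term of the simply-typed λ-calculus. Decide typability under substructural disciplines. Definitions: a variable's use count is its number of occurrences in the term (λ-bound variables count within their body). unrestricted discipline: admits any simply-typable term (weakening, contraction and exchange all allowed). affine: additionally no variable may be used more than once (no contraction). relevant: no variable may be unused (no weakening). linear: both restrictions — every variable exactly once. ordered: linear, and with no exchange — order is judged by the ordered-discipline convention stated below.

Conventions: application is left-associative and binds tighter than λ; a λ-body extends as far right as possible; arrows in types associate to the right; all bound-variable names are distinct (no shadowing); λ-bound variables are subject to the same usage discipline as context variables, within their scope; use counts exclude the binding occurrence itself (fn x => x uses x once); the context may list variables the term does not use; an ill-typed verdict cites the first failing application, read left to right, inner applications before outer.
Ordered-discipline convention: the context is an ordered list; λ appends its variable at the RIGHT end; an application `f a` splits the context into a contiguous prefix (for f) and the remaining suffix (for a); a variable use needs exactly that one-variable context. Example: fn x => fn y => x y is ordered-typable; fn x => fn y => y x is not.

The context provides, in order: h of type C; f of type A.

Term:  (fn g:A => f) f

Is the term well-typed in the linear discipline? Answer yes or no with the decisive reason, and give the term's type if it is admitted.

no — needs contraction — f ×2; h, g never used (weakening)
usage: h: 0×; f: 2×; g (λ-bound): 0×
left-to-right use order: f, f
typing: well-typed — term : A
per-discipline verdicts: ordered ✗, linear ✗, affine ✗, relevant ✗, unrestricted ✓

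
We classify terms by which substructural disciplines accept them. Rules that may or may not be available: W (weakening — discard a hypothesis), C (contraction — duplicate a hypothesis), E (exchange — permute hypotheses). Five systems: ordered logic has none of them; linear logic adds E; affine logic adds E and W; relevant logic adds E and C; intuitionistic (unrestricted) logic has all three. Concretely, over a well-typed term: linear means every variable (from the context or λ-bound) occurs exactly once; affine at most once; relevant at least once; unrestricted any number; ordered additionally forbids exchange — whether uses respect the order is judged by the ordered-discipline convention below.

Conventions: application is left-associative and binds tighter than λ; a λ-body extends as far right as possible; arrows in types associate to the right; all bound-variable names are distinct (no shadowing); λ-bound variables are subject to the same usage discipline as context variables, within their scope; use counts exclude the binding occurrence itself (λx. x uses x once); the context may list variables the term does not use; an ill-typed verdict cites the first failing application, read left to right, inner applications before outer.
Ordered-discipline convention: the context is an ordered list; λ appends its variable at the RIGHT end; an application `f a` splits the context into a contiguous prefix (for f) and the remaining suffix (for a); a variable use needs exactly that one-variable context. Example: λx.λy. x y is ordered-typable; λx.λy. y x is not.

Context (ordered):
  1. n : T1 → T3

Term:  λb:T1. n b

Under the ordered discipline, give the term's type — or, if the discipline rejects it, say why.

term : T1 → T3
counts: n: 1×, b (λ-bound): 1×
uses in reading order: n, b
typing: ✓ — T1 → T3
across the five disciplines: ordered ✓; linear ✓; affine ✓; relevant ✓; unrestricted ✓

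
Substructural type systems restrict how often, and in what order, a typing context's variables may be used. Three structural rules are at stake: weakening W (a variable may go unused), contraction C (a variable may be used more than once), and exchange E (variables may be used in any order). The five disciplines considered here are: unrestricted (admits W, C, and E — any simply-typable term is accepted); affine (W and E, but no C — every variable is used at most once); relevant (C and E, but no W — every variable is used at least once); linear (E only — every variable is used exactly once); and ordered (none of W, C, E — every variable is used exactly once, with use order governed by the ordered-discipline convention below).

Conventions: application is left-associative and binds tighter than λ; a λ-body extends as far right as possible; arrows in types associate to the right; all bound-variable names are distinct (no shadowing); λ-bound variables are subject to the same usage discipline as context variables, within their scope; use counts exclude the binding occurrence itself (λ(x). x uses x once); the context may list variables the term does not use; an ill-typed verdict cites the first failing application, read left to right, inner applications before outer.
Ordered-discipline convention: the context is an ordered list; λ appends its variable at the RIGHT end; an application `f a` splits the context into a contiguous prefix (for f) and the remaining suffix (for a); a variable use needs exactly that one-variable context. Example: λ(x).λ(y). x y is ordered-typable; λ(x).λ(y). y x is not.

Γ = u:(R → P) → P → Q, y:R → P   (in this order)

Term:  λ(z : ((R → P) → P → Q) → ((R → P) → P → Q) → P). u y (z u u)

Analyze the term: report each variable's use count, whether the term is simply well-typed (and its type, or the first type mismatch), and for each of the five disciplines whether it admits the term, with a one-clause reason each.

usage: u: 3; y: 1; z (bound): 1
order of uses: u, y, z, u, u
typing: the term checks, with type (((R → P) → P → Q) → ((R → P) → P → Q) → P) → Q
ordered: ✗ — needs contraction — u ×3
linear: ✗ — needs contraction — u ×3
affine: ✗ — needs contraction — u ×3
relevant: ✓ — u, y, z: all used, weakening unneeded
unrestricted: ✓ — simply typable at (((R → P) → P → Q) → ((R → P) → P → Q) → P) → Q; W, C, E all held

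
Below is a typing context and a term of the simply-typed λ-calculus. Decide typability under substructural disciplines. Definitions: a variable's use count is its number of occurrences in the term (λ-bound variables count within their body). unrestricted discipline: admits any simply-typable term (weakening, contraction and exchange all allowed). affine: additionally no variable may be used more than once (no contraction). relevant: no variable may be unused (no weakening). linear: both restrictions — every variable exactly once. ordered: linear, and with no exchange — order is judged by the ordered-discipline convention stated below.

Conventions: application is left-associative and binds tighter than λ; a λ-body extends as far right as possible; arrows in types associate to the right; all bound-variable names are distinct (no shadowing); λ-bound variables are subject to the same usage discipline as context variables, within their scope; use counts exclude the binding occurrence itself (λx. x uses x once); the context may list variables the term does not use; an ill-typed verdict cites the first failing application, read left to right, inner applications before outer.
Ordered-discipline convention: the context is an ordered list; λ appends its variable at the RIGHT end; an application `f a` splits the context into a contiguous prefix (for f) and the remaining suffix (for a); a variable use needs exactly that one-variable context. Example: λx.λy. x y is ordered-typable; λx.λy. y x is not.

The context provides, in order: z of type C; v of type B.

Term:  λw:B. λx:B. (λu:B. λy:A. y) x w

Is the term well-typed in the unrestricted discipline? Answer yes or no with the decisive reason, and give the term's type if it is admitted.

no — a type mismatch blocks all five
use counts: z: 0×; v: 0×; w (bound): 1×; x (bound): 1×; u (bound): 0×; y (bound): 1×
order of uses: y, x, w
typing: ill-typed: an argument B mismatches the expected A
all disciplines: ordered ✗; linear ✗; affine ✗; relevant ✗; unrestricted ✗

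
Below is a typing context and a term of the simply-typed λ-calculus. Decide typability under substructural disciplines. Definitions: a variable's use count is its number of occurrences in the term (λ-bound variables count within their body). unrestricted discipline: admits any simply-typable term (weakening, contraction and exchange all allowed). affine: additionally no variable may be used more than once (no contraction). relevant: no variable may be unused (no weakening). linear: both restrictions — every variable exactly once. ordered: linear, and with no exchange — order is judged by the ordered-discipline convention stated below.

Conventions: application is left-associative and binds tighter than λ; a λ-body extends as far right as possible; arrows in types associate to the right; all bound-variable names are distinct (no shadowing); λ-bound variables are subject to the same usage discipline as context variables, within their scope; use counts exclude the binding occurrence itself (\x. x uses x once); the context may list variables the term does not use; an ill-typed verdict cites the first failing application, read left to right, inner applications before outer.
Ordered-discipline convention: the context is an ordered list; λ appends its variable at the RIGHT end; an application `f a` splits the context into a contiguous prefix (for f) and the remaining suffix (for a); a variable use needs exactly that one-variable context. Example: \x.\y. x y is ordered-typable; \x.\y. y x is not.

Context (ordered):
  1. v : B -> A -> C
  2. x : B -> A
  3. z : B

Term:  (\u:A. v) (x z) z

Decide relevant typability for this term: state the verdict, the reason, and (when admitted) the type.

no — u never used (weakening)
use counts: v: 1×; x: 1×; z: 2×; u (bound): 0×
left-to-right use order: v, x, z, z
typing: the term checks, with type A -> C
summary: ordered ✗ | linear ✗ | affine ✗ | relevant ✗ | unrestricted ✓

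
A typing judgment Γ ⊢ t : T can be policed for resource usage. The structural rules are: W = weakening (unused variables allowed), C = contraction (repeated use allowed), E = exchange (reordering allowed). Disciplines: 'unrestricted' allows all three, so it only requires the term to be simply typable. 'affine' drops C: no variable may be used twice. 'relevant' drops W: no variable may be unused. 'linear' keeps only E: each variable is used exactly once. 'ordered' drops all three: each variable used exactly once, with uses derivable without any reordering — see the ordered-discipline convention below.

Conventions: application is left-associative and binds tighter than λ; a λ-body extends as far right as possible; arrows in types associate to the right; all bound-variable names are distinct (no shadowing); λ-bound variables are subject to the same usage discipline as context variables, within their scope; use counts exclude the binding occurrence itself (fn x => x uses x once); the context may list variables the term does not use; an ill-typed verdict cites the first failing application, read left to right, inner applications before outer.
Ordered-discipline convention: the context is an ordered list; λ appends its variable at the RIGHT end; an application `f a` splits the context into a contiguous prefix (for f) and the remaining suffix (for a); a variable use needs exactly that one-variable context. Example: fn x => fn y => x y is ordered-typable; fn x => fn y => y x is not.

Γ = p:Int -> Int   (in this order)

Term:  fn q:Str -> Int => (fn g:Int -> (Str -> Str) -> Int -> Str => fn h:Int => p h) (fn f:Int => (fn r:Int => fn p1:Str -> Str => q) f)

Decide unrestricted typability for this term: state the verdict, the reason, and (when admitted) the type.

no — not simply typable
usage: p: 1, q [bound]: 1, g [bound]: 0, h [bound]: 1, f [bound]: 1, r [bound]: 0, p1 [bound]: 0
order of uses: p, h, q, f
typing: ill-typed: an argument Int -> (Str -> Str) -> Str -> Int mismatches the expected Int -> (Str -> Str) -> Int -> Str
summary: ordered ✗; linear ✗; affine ✗; relevant ✗; unrestricted ✗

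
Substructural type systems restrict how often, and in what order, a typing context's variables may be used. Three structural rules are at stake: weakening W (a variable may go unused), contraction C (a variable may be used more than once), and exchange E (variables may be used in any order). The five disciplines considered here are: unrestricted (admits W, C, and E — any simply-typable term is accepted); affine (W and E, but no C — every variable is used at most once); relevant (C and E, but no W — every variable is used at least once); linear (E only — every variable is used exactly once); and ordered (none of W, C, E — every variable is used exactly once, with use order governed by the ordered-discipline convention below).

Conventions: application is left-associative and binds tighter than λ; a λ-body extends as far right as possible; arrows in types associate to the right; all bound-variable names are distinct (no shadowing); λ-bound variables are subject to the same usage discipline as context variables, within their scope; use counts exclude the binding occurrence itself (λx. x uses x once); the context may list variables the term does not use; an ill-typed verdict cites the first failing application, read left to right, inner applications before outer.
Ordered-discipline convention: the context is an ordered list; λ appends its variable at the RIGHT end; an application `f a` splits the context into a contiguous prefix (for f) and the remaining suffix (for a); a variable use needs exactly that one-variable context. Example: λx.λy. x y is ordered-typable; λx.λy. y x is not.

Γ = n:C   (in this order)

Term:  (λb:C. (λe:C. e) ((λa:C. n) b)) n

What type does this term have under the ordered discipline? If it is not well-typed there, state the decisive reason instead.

not well-typed under ordered — uses contraction: n ×2; a never used (weakening)
variable uses: n ×2; b (λ-bound) ×1; e (λ-bound) ×1; a (λ-bound) ×0
use order (left to right): e, n, b, n
typing: ✓ — C
across the five disciplines: ordered ✗ | linear ✗ | affine ✗ | relevant ✗ | unrestricted ✓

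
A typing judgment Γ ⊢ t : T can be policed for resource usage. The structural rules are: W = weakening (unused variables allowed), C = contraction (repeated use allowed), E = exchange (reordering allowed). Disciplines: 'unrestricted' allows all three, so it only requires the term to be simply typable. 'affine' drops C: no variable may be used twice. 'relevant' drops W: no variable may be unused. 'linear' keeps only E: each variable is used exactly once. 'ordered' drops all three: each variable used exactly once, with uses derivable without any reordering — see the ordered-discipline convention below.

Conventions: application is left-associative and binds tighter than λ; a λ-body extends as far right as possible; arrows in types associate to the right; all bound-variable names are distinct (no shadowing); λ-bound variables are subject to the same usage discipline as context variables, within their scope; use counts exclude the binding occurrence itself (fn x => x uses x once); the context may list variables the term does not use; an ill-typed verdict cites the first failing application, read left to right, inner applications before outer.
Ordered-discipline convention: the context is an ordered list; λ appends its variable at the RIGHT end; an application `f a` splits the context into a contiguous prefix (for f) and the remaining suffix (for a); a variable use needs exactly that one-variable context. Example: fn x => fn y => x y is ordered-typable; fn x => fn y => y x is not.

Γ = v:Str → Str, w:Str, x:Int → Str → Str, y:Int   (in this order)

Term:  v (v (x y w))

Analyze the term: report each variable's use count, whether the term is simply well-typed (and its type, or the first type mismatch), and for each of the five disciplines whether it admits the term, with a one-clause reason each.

use counts: v ×2; w ×1; x ×1; y ×1
use order (left to right): v, v, x, y, w
typing: ✓ — Str
ordered: ✗, uses contraction: v ×2
linear: ✗, uses contraction: v ×2
affine: ✗, uses contraction: v ×2
relevant: ✓, at least one use each (v, w, x, y)
unrestricted: ✓, type-checks (Str) and nothing is barred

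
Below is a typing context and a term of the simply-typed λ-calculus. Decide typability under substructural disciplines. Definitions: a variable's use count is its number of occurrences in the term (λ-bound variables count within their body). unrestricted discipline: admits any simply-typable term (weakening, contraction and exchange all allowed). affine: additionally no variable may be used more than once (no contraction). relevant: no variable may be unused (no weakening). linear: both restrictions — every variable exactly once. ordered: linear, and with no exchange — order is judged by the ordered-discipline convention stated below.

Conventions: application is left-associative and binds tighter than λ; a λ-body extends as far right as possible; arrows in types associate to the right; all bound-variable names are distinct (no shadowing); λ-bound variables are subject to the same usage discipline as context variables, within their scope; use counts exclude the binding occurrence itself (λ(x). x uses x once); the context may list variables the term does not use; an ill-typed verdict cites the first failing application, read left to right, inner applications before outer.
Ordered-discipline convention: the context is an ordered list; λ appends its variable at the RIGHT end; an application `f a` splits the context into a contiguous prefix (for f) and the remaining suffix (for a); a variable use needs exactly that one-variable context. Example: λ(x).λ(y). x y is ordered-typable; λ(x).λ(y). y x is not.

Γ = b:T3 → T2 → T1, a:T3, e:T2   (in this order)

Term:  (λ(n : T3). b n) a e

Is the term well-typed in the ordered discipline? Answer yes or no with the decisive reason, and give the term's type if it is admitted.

yes — single-use (b, a, e, n), ordered derivation ok; term : T1
use counts: b: 1; a: 1; e: 1; n (λ-bound): 1
uses in reading order: b, n, a, e
typing: the term checks, with type T1
summary: ordered ✓ · linear ✓ · affine ✓ · relevant ✓ · unrestricted ✓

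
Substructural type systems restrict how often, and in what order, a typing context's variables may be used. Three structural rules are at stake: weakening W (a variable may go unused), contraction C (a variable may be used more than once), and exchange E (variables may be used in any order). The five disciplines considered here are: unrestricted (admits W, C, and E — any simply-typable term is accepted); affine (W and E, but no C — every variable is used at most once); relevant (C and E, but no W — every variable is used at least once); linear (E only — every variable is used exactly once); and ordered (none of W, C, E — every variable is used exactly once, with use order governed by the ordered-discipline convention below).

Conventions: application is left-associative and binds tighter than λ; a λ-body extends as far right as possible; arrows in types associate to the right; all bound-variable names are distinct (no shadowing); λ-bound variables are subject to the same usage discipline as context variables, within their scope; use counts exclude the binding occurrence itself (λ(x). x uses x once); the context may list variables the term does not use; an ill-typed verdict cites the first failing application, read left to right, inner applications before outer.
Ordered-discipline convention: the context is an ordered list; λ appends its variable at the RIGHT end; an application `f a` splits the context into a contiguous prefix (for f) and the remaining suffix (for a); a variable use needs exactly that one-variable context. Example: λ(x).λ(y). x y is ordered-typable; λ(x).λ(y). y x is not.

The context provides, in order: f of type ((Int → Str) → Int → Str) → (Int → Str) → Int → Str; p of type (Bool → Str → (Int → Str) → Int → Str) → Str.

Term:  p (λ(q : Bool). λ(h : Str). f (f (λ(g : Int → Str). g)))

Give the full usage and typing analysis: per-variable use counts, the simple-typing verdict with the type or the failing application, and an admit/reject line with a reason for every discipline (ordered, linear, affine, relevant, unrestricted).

variable uses: f ×2, p ×1, q (bound) ×0, h (bound) ×0, g (bound) ×1
order of uses: p, f, f, g
typing: the term checks, with type Str
ordered: ✗, f ×2 used more than once (contraction); q, h left unused
linear: ✗, f ×2 used more than once (contraction); q, h left unused
affine: ✗, f ×2 used more than once (contraction)
relevant: ✗, q, h left unused
unrestricted: ✓, type-checks (Str) and nothing is barred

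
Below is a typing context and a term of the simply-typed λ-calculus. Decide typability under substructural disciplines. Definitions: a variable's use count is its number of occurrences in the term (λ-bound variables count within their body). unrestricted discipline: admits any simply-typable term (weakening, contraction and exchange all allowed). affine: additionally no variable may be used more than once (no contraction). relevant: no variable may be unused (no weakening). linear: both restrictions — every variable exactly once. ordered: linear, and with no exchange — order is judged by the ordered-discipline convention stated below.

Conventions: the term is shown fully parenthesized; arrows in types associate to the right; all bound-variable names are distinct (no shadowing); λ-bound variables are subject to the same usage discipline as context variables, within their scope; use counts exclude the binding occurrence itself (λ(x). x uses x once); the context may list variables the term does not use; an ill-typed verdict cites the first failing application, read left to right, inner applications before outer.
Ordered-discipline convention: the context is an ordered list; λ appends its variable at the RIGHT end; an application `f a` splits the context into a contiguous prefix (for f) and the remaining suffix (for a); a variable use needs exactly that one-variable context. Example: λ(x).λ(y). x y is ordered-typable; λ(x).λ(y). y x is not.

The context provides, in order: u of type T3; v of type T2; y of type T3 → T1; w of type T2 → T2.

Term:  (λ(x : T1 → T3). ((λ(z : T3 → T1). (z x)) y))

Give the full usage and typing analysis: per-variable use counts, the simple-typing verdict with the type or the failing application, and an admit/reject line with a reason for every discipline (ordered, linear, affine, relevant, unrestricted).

usage: u: 0, v: 0, y: 1, w: 0, x [bound]: 1, z [bound]: 1
left-to-right use order: z, x, y
typing: ill-typed: argument of type T1 → T3 where T3 is required
ordered: ✗, a type mismatch blocks all five
linear: ✗, the type mismatch rejects it
affine: ✗, not simply typable
relevant: ✗, fails simple typing
unrestricted: ✗, a type mismatch blocks all five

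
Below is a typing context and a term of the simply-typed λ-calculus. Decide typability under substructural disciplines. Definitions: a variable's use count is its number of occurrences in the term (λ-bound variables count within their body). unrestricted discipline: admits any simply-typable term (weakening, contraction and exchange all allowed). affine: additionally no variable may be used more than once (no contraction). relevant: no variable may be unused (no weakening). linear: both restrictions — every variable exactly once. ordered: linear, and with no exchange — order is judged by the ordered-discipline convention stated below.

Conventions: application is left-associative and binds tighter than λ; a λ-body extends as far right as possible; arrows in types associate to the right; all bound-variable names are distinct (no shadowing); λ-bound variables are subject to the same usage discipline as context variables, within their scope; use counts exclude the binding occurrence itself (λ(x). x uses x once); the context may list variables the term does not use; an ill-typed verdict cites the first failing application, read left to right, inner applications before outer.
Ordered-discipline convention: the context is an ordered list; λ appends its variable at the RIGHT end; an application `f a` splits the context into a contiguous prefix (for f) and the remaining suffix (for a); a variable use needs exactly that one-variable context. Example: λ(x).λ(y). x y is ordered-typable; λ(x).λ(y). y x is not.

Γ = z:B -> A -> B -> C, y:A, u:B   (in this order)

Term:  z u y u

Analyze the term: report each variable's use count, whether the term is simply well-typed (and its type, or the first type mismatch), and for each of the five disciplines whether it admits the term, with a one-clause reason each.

counts: z: 1; y: 1; u: 2
uses in reading order: z, u, y, u
typing: the term checks, with type C
ordered ✗ (u ×2 used more than once (contraction))
linear ✗ (u ×2 used more than once (contraction))
affine ✗ (u ×2 used more than once (contraction))
relevant ✓ (none of z, y, u goes unused)
unrestricted ✓ (well-typed at C; no restrictions here)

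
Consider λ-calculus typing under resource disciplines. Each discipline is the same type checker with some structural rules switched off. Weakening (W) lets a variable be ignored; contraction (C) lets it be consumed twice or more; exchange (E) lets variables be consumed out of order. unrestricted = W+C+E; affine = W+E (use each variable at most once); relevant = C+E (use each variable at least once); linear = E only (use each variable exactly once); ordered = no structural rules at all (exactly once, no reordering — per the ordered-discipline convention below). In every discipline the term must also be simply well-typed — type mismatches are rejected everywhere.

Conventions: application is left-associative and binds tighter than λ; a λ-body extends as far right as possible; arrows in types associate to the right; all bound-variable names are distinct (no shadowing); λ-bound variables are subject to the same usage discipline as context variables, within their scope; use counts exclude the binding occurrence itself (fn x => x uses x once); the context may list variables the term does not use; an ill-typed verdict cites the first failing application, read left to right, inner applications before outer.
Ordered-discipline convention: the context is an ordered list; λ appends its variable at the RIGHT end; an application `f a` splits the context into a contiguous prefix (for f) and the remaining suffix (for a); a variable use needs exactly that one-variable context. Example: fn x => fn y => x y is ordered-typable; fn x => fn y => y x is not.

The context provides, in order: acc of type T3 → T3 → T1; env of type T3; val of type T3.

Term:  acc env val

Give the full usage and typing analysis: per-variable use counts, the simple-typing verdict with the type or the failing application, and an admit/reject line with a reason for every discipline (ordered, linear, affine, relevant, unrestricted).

variable uses: acc ×1; env ×1; val ×1
order of uses: acc, env, val
typing: well-typed at T1
ordered ✓ (acc, env, val once each; derivable with no W/C/E)
linear ✓ (single use per variable (acc, env, val))
affine ✓ (acc, env, val: no repeats, contraction unneeded)
relevant ✓ (at least one use each (acc, env, val))
unrestricted ✓ (well-typed at T1; no restrictions here)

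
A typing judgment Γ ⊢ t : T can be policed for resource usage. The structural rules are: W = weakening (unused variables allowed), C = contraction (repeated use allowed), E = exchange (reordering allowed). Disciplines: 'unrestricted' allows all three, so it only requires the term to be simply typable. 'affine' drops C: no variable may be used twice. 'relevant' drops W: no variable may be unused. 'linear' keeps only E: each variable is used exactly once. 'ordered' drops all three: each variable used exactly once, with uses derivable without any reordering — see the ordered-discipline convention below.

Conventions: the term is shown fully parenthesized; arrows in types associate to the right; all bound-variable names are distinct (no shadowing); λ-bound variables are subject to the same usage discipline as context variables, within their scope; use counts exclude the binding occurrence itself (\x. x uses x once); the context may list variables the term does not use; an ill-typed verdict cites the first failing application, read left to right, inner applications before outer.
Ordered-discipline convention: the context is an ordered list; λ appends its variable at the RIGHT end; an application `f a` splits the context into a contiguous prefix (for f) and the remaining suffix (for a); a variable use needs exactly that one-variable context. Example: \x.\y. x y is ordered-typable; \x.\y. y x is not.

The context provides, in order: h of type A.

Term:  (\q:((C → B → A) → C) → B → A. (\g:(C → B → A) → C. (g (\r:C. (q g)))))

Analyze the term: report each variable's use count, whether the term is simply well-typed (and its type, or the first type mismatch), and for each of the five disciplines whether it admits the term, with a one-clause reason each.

usage: h=0, q (bound)=1, g (bound)=2, r (bound)=0
order of uses: g, q, g
typing: well-typed at (((C → B → A) → C) → B → A) → ((C → B → A) → C) → C
ordered: ✗, g ×2 used more than once (contraction); h, r never used (weakening)
linear: ✗, g ×2 used more than once (contraction); h, r never used (weakening)
affine: ✗, g ×2 used more than once (contraction)
relevant: ✗, h, r never used (weakening)
unrestricted: ✓, simply typable at (((C → B → A) → C) → B → A) → ((C → B → A) → C) → C; W, C, E all held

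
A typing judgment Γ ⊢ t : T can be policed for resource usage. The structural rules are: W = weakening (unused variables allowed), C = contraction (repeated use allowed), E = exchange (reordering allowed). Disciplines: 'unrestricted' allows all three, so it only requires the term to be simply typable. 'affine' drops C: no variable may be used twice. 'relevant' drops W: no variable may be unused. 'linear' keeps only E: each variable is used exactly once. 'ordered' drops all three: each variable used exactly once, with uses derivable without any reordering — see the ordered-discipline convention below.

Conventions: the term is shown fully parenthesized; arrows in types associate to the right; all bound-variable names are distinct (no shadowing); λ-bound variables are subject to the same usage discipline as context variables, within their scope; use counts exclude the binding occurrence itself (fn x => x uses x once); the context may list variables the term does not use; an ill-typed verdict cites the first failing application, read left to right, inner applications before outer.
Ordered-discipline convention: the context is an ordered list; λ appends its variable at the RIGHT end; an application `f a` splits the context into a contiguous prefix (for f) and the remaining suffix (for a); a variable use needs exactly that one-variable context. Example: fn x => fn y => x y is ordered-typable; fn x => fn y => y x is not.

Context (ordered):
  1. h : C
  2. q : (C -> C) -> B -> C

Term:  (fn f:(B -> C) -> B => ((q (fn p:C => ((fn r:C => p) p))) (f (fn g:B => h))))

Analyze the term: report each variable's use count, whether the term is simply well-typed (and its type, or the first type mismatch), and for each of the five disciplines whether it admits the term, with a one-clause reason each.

use counts: h ×1, q ×1, f (λ-bound) ×1, p (λ-bound) ×2, r (λ-bound) ×0, g (λ-bound) ×0
left-to-right use order: q, p, p, f, h
typing: ✓ — ((B -> C) -> B) -> C
ordered: ✗ — repeated use of p ×2; r, g left unused
linear: ✗ — repeated use of p ×2; r, g left unused
affine: ✗ — repeated use of p ×2
relevant: ✗ — r, g left unused
unrestricted: ✓ — type-checks (((B -> C) -> B) -> C) and nothing is barred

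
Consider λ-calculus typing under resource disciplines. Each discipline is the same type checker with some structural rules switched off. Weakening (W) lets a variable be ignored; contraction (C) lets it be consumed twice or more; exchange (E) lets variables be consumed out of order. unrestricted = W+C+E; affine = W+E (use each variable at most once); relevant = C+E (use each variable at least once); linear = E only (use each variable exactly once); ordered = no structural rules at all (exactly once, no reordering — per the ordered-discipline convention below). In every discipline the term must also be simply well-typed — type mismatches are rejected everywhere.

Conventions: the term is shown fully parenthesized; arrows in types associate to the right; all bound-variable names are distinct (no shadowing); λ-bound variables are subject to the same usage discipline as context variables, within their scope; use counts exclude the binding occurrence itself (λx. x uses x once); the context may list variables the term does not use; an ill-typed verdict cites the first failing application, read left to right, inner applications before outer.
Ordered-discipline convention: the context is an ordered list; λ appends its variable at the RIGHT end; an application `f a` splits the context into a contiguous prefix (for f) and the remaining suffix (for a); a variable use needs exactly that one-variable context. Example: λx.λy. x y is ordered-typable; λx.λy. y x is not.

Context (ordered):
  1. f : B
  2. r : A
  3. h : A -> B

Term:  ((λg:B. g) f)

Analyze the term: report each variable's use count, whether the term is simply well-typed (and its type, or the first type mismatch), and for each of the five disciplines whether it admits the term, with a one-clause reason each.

usage: f: 1×; r: 0×; h: 0×; g (bound): 1×
left-to-right use order: g, f
typing: well-typed — term : B
ordered: ✗ — r, h never used (weakening)
linear: ✗ — r, h never used (weakening)
affine: ✓ — none of f, r, h, g used more than once
relevant: ✗ — r, h never used (weakening)
unrestricted: ✓ — type-checks (B) and nothing is barred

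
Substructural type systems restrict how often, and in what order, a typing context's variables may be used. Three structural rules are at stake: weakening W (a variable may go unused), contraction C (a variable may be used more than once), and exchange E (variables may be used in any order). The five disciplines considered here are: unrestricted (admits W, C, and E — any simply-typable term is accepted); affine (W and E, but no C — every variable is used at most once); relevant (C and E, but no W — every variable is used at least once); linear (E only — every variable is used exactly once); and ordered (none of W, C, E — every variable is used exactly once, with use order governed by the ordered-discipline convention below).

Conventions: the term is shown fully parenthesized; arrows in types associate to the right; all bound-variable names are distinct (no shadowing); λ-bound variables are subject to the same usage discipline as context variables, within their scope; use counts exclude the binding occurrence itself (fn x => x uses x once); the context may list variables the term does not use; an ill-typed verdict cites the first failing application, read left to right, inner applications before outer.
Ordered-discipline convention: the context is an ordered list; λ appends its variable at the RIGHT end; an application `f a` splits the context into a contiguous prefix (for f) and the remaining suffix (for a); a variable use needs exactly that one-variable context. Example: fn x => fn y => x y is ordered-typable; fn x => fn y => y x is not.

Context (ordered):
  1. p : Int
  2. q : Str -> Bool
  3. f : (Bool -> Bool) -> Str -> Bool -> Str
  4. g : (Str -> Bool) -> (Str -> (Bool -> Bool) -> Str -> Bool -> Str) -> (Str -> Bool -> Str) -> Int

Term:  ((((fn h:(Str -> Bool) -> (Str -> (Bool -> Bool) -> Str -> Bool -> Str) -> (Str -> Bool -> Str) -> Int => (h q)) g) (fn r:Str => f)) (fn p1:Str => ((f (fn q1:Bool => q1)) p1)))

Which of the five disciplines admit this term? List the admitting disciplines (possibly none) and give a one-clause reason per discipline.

accepted by: unrestricted
counts: p: 0×, q: 1×, f: 2×, g: 1×, h (λ-bound): 1×, r (λ-bound): 0×, p1 (λ-bound): 1×, q1 (λ-bound): 1×
order of uses: h, q, g, f, f, q1, p1
typing: ✓ — Int
ordered ✗ (f ×2 used more than once (contraction); needs weakening: p, r unused)
linear ✗ (f ×2 used more than once (contraction); needs weakening: p, r unused)
affine ✗ (f ×2 used more than once (contraction))
relevant ✗ (needs weakening: p, r unused)
unrestricted ✓ (simply typable at Int; W, C, E all held)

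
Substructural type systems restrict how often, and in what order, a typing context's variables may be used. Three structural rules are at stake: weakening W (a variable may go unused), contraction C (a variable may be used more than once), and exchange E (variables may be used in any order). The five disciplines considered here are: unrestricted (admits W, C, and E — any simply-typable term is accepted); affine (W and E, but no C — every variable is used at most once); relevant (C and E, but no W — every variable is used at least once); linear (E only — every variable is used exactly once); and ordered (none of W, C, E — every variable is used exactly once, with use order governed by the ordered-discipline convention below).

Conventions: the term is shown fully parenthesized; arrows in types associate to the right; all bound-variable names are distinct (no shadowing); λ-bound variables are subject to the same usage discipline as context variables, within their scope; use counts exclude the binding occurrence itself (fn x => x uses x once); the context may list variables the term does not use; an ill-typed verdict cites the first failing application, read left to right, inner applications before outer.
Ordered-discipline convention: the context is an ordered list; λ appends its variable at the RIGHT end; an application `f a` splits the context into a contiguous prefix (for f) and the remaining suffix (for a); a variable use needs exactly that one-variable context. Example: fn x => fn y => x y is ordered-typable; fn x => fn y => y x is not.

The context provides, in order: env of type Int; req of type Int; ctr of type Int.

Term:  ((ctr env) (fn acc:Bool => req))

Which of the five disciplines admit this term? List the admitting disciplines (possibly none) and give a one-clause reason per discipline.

admitting disciplines: none
variable uses: env: 1, req: 1, ctr: 1, acc (bound): 0
use order (left to right): ctr, env, req
typing: ill-typed: can't apply a value of type Int
ordered: ✗ — fails simple typing
linear: ✗ — a type mismatch blocks all five
affine: ✗ — the type mismatch rejects it
relevant: ✗ — not simply typable
unrestricted: ✗ — fails simple typing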